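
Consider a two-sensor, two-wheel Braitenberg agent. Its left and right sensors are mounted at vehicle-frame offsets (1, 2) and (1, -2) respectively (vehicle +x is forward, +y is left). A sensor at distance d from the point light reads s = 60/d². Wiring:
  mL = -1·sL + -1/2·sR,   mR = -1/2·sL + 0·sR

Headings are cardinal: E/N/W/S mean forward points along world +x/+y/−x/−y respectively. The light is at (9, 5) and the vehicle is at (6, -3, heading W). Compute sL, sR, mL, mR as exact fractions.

left sensor world pos  = (5, -5); dL² = 116
right sensor world pos = (5, -1); dR² = 52
sL = 60/116 = 15/29
sR = 60/52 = 15/13
mL = -1·sL + -1/2·sR = -825/754
mR = -1/2·sL + 0·sR = -15/58

15/29 15/13 -825/754 -15/58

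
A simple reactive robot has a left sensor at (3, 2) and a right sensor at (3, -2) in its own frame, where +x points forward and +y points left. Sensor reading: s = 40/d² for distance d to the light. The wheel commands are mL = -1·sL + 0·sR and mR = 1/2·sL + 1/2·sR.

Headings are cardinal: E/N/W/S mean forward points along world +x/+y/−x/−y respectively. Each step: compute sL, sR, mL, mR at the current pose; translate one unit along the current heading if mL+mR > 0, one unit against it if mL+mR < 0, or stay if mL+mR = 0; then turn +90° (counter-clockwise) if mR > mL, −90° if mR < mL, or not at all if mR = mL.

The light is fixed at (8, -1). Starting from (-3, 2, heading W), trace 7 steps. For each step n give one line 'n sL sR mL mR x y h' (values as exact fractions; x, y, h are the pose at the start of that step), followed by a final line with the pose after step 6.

n=0: pose=(-3,2,W); sL=40/197, sR=40/221; mL=-40/197, mR=8360/43537; mL+mR=-480/43537 → advance -1; mR−mL=17200/43537 → turn +1·90°
n=1: pose=(-2,2,S); sL=5/8, sR=5/18; mL=-5/8, mR=65/144; mL+mR=-25/144 → advance -1; mR−mL=155/144 → turn +1·90°
n=2: pose=(-2,3,E); sL=8/17, sR=40/53; mL=-8/17, mR=552/901; mL+mR=128/901 → advance +1; mR−mL=976/901 → turn +1·90°
n=3: pose=(-1,3,N); sL=4/17, sR=20/49; mL=-4/17, mR=268/833; mL+mR=72/833 → advance +1; mR−mL=464/833 → turn +1·90°
n=4: pose=(-1,4,W); sL=40/153, sR=40/193; mL=-40/153, mR=6920/29529; mL+mR=-800/29529 → advance -1; mR−mL=4880/9843 → turn +1·90°
n=5: pose=(0,4,S); sL=1, sR=5/13; mL=-1, mR=9/13; mL+mR=-4/13 → advance -1; mR−mL=22/13 → turn +1·90°
n=6: pose=(0,5,E); sL=40/89, sR=40/41; mL=-40/89, mR=2600/3649; mL+mR=960/3649 → advance +1; mR−mL=4240/3649 → turn +1·90°

0 40/197 40/221 -40/197 8360/43537 -3 2 W
1 5/8 5/18 -5/8 65/144 -2 2 S
2 8/17 40/53 -8/17 552/901 -2 3 E
3 4/17 20/49 -4/17 268/833 -1 3 N
4 40/153 40/193 -40/153 6920/29529 -1 4 W
5 1 5/13 -1 9/13 0 4 S
6 40/89 40/41 -40/89 2600/3649 0 5 E
final 1 5 N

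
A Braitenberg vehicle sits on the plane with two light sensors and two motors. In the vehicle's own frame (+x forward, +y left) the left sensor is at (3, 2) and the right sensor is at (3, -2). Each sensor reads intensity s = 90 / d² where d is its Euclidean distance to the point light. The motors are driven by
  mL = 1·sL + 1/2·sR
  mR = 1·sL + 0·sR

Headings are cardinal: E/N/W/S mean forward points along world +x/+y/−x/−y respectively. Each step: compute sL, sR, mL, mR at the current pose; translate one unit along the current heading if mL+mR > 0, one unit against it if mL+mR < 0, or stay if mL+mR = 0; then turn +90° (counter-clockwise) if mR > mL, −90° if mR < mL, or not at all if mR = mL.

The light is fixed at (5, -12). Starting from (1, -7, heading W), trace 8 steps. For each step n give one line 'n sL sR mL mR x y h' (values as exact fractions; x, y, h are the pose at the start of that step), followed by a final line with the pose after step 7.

n=0: pose=(1,-7,W); sL=45/29, sR=45/49; mL=5715/2842, mR=45/29; mL+mR=10125/2842 → advance +1; mR−mL=-45/98 → turn -1·90°
n=1: pose=(0,-7,N); sL=90/113, sR=90/73; mL=11655/8249, mR=90/113; mL+mR=18225/8249 → advance +1; mR−mL=-45/73 → turn -1·90°
n=2: pose=(0,-6,E); sL=45/34, sR=9/2; mL=243/68, mR=45/34; mL+mR=333/68 → advance +1; mR−mL=-9/4 → turn -1·90°
n=3: pose=(1,-6,S); sL=90/13, sR=2; mL=103/13, mR=90/13; mL+mR=193/13 → advance +1; mR−mL=-1 → turn -1·90°
n=4: pose=(1,-7,W); sL=45/29, sR=45/49; mL=5715/2842, mR=45/29; mL+mR=10125/2842 → advance +1; mR−mL=-45/98 → turn -1·90°
n=5: pose=(0,-7,N); sL=90/113, sR=90/73; mL=11655/8249, mR=90/113; mL+mR=18225/8249 → advance +1; mR−mL=-45/73 → turn -1·90°
n=6: pose=(0,-6,E); sL=45/34, sR=9/2; mL=243/68, mR=45/34; mL+mR=333/68 → advance +1; mR−mL=-9/4 → turn -1·90°
n=7: pose=(1,-6,S); sL=90/13, sR=2; mL=103/13, mR=90/13; mL+mR=193/13 → advance +1; mR−mL=-1 → turn -1·90°

0 45/29 45/49 5715/2842 45/29 1 -7 W
1 90/113 90/73 11655/8249 90/113 0 -7 N
2 45/34 9/2 243/68 45/34 0 -6 E
3 90/13 2 103/13 90/13 1 -6 S
4 45/29 45/49 5715/2842 45/29 1 -7 W
5 90/113 90/73 11655/8249 90/113 0 -7 N
6 45/34 9/2 243/68 45/34 0 -6 E
7 90/13 2 103/13 90/13 1 -6 S
final 1 -7 W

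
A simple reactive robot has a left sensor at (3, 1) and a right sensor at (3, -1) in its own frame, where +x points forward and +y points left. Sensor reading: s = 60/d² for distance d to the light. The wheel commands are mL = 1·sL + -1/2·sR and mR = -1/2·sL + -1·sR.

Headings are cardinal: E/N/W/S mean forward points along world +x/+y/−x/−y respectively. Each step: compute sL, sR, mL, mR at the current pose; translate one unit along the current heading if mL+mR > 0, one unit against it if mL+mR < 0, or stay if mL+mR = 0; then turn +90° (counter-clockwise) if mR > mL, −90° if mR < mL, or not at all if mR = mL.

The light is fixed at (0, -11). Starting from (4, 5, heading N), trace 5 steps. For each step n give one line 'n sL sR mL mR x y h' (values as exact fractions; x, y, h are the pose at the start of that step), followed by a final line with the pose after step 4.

0 6/37 30/193 603/7141 -1689/7141 4 5 N
1 12/61 12/49 222/2989 -1026/2989 4 4 E
2 3/8 15/37 51/296 -351/592 3 4 S
3 4/15 60/289 706/4335 -1478/4335 3 5 W
4 6/37 30/193 603/7141 -1689/7141 4 5 N
final 4 4 E

n=0: pose=(4,5,N); sL=6/37, sR=30/193; mL=603/7141, mR=-1689/7141; mL+mR=-1086/7141 → advance -1; mR−mL=-2292/7141 → turn -1·90°
n=1: pose=(4,4,E); sL=12/61, sR=12/49; mL=222/2989, mR=-1026/2989; mL+mR=-804/2989 → advance -1; mR−mL=-1248/2989 → turn -1·90°
n=2: pose=(3,4,S); sL=3/8, sR=15/37; mL=51/296, mR=-351/592; mL+mR=-249/592 → advance -1; mR−mL=-453/592 → turn -1·90°
n=3: pose=(3,5,W); sL=4/15, sR=60/289; mL=706/4335, mR=-1478/4335; mL+mR=-772/4335 → advance -1; mR−mL=-728/1445 → turn -1·90°
n=4: pose=(4,5,N); sL=6/37, sR=30/193; mL=603/7141, mR=-1689/7141; mL+mR=-1086/7141 → advance -1; mR−mL=-2292/7141 → turn -1·90°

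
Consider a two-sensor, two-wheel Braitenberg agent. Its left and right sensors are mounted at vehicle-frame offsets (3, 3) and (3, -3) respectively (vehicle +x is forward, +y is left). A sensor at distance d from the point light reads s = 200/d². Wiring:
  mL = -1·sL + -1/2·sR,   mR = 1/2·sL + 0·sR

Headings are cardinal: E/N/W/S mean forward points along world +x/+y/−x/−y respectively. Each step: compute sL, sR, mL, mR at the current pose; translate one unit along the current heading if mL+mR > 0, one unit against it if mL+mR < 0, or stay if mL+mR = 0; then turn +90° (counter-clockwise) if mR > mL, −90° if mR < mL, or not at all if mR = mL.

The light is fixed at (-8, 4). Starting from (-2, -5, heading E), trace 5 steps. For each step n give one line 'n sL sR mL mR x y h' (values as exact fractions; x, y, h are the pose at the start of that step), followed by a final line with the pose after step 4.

0 200/117 8/9 -28/13 100/117 -2 -5 E
1 5 2 -6 5/2 -3 -5 N
2 200/173 200/53 -27900/9169 100/173 -3 -6 W
3 4/5 100/89 -606/445 2/5 -2 -6 S
4 200/117 8/9 -28/13 100/117 -2 -5 E
final -3 -5 N

n=0: pose=(-2,-5,E); sL=200/117, sR=8/9; mL=-28/13, mR=100/117; mL+mR=-152/117 → advance -1; mR−mL=352/117 → turn +1·90°
n=1: pose=(-3,-5,N); sL=5, sR=2; mL=-6, mR=5/2; mL+mR=-7/2 → advance -1; mR−mL=17/2 → turn +1·90°
n=2: pose=(-3,-6,W); sL=200/173, sR=200/53; mL=-27900/9169, mR=100/173; mL+mR=-22600/9169 → advance -1; mR−mL=33200/9169 → turn +1·90°
n=3: pose=(-2,-6,S); sL=4/5, sR=100/89; mL=-606/445, mR=2/5; mL+mR=-428/445 → advance -1; mR−mL=784/445 → turn +1·90°
n=4: pose=(-2,-5,E); sL=200/117, sR=8/9; mL=-28/13, mR=100/117; mL+mR=-152/117 → advance -1; mR−mL=352/117 → turn +1·90°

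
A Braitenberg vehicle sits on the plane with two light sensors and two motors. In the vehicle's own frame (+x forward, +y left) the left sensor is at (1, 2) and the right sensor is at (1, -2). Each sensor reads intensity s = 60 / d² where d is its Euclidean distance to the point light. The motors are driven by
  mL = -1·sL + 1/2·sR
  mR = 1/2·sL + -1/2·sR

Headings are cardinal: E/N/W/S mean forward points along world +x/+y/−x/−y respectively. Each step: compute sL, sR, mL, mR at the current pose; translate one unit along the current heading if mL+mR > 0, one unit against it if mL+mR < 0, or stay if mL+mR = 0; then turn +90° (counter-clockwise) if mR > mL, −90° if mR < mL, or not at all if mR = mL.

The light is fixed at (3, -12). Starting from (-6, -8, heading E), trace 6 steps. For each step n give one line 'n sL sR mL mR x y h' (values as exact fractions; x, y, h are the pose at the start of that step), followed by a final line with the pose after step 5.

n=0: pose=(-6,-8,E); sL=3/5, sR=15/17; mL=-27/170, mR=-12/85; mL+mR=-3/10 → advance -1; mR−mL=3/170 → turn +1·90°
n=1: pose=(-7,-8,N); sL=60/169, sR=60/89; mL=-270/15041, mR=-2400/15041; mL+mR=-30/169 → advance -1; mR−mL=-2130/15041 → turn -1·90°
n=2: pose=(-7,-9,E); sL=30/53, sR=30/41; mL=-435/2173, mR=-180/2173; mL+mR=-15/53 → advance -1; mR−mL=255/2173 → turn +1·90°
n=3: pose=(-8,-9,N); sL=12/37, sR=60/97; mL=-54/3589, mR=-528/3589; mL+mR=-6/37 → advance -1; mR−mL=-474/3589 → turn -1·90°
n=4: pose=(-8,-10,E); sL=15/29, sR=3/5; mL=-63/290, mR=-6/145; mL+mR=-15/58 → advance -1; mR−mL=51/290 → turn +1·90°
n=5: pose=(-9,-10,N); sL=12/41, sR=60/109; mL=-78/4469, mR=-576/4469; mL+mR=-6/41 → advance -1; mR−mL=-498/4469 → turn -1·90°

0 3/5 15/17 -27/170 -12/85 -6 -8 E
1 60/169 60/89 -270/15041 -2400/15041 -7 -8 N
2 30/53 30/41 -435/2173 -180/2173 -7 -9 E
3 12/37 60/97 -54/3589 -528/3589 -8 -9 N
4 15/29 3/5 -63/290 -6/145 -8 -10 E
5 12/41 60/109 -78/4469 -576/4469 -9 -10 N
final -9 -11 E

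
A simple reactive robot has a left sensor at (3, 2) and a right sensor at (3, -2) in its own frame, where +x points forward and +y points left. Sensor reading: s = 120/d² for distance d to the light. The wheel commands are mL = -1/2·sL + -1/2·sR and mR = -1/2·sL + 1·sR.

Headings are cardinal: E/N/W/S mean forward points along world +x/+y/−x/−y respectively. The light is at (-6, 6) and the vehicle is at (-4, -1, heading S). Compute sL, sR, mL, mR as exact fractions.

left sensor world pos  = (-2, -4); dL² = 116
right sensor world pos = (-6, -4); dR² = 100
sL = 120/116 = 30/29
sR = 120/100 = 6/5
mL = -1/2·sL + -1/2·sR = -162/145
mR = -1/2·sL + 1·sR = 99/145

30/29 6/5 -162/145 99/145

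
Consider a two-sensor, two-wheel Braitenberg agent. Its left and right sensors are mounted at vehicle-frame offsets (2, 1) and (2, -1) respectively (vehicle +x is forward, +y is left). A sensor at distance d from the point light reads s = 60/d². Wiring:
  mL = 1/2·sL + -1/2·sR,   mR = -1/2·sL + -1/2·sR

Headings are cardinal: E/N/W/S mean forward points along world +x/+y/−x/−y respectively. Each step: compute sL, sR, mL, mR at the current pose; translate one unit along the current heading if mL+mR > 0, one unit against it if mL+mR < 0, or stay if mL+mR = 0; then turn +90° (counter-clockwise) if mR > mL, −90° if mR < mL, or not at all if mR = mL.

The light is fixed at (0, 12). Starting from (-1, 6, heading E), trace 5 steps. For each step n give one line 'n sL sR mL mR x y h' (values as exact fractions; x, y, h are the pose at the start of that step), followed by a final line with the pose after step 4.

0 30/13 6/5 36/65 -114/65 -1 6 E
1 12/13 60/73 48/949 -828/949 -2 6 S
2 15/13 15/8 -75/208 -315/208 -2 7 W
3 60/13 20/3 -40/39 -220/39 -1 7 N
4 30/13 6/5 36/65 -114/65 -1 6 E
final -2 6 S

n=0: pose=(-1,6,E); sL=30/13, sR=6/5; mL=36/65, mR=-114/65; mL+mR=-6/5 → advance -1; mR−mL=-30/13 → turn -1·90°
n=1: pose=(-2,6,S); sL=12/13, sR=60/73; mL=48/949, mR=-828/949; mL+mR=-60/73 → advance -1; mR−mL=-12/13 → turn -1·90°
n=2: pose=(-2,7,W); sL=15/13, sR=15/8; mL=-75/208, mR=-315/208; mL+mR=-15/8 → advance -1; mR−mL=-15/13 → turn -1·90°
n=3: pose=(-1,7,N); sL=60/13, sR=20/3; mL=-40/39, mR=-220/39; mL+mR=-20/3 → advance -1; mR−mL=-60/13 → turn -1·90°
n=4: pose=(-1,6,E); sL=30/13, sR=6/5; mL=36/65, mR=-114/65; mL+mR=-6/5 → advance -1; mR−mL=-30/13 → turn -1·90°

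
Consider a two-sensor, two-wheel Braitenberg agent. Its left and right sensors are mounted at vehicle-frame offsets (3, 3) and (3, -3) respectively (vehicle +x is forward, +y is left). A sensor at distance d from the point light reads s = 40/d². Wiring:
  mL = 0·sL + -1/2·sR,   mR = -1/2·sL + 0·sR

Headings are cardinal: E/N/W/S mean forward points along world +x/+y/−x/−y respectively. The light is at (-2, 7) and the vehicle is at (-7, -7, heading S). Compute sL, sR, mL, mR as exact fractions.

left sensor world pos  = (-4, -10); dL² = 293
right sensor world pos = (-10, -10); dR² = 353
sL = 40/293 = 40/293
sR = 40/353 = 40/353
mL = 0·sL + -1/2·sR = -20/353
mR = -1/2·sL + 0·sR = -20/293

40/293 40/353 -20/353 -20/293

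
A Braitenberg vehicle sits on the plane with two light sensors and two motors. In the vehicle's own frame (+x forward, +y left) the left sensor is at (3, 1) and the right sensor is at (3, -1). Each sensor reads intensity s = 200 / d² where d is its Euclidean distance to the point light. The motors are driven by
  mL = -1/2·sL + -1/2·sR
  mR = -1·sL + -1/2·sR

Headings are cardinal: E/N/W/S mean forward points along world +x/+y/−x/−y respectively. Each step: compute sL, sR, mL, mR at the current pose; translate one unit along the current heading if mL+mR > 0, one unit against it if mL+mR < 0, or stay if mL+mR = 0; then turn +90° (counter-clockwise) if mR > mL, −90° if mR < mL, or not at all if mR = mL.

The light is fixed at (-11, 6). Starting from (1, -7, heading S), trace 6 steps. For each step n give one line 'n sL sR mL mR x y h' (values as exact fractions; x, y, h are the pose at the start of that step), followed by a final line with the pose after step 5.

n=0: pose=(1,-7,S); sL=8/17, sR=200/377; mL=-3208/6409, mR=-4716/6409; mL+mR=-7924/6409 → advance -1; mR−mL=-4/17 → turn -1·90°
n=1: pose=(1,-6,W); sL=4/5, sR=100/101; mL=-452/505, mR=-654/505; mL+mR=-1106/505 → advance -1; mR−mL=-2/5 → turn -1·90°
n=2: pose=(2,-6,N); sL=8/9, sR=200/277; mL=-2008/2493, mR=-3116/2493; mL+mR=-1708/831 → advance -1; mR−mL=-4/9 → turn -1·90°
n=3: pose=(2,-7,E); sL=1/2, sR=50/113; mL=-213/452, mR=-163/226; mL+mR=-539/452 → advance -1; mR−mL=-1/4 → turn -1·90°
n=4: pose=(1,-7,S); sL=8/17, sR=200/377; mL=-3208/6409, mR=-4716/6409; mL+mR=-7924/6409 → advance -1; mR−mL=-4/17 → turn -1·90°
n=5: pose=(1,-6,W); sL=4/5, sR=100/101; mL=-452/505, mR=-654/505; mL+mR=-1106/505 → advance -1; mR−mL=-2/5 → turn -1·90°

0 8/17 200/377 -3208/6409 -4716/6409 1 -7 S
1 4/5 100/101 -452/505 -654/505 1 -6 W
2 8/9 200/277 -2008/2493 -3116/2493 2 -6 N
3 1/2 50/113 -213/452 -163/226 2 -7 E
4 8/17 200/377 -3208/6409 -4716/6409 1 -7 S
5 4/5 100/101 -452/505 -654/505 1 -6 W
final 2 -6 N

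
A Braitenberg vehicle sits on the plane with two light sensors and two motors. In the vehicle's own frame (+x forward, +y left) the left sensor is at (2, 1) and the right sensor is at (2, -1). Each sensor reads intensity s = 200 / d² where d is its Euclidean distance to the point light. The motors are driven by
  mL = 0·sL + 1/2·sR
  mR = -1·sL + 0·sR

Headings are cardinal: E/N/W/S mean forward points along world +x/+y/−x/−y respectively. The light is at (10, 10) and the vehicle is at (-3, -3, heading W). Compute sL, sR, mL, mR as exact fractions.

200/421 200/369 100/369 -200/421

left sensor world pos  = (-5, -4); dL² = 421
right sensor world pos = (-5, -2); dR² = 369
sL = 200/421 = 200/421
sR = 200/369 = 200/369
mL = 0·sL + 1/2·sR = 100/369
mR = -1·sL + 0·sR = -200/421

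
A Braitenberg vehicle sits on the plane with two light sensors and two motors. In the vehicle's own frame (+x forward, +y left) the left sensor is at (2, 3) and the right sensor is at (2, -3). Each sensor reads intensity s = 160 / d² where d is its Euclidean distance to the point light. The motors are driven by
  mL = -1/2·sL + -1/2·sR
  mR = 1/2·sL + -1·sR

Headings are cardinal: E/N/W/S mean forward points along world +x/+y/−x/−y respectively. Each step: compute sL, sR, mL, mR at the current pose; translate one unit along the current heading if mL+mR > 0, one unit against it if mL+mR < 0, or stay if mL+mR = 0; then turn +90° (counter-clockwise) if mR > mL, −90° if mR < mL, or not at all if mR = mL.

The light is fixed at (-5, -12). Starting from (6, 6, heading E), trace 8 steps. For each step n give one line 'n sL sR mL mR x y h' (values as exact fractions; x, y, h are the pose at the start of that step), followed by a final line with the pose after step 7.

0 16/61 80/197 -4016/12017 -3304/12017 6 6 E
1 160/449 160/569 -81440/255481 -26320/255481 5 6 N
2 8/13 10/29 -181/377 -14/377 5 5 W
3 160/421 160/289 -56800/121669 -44240/121669 6 5 S
4 16/61 80/197 -4016/12017 -3304/12017 6 6 E
5 160/449 160/569 -81440/255481 -26320/255481 5 6 N
6 8/13 10/29 -181/377 -14/377 5 5 W
7 160/421 160/289 -56800/121669 -44240/121669 6 5 S
final 6 6 E

n=0: pose=(6,6,E); sL=16/61, sR=80/197; mL=-4016/12017, mR=-3304/12017; mL+mR=-120/197 → advance -1; mR−mL=712/12017 → turn +1·90°
n=1: pose=(5,6,N); sL=160/449, sR=160/569; mL=-81440/255481, mR=-26320/255481; mL+mR=-240/569 → advance -1; mR−mL=55120/255481 → turn +1·90°
n=2: pose=(5,5,W); sL=8/13, sR=10/29; mL=-181/377, mR=-14/377; mL+mR=-15/29 → advance -1; mR−mL=167/377 → turn +1·90°
n=3: pose=(6,5,S); sL=160/421, sR=160/289; mL=-56800/121669, mR=-44240/121669; mL+mR=-240/289 → advance -1; mR−mL=12560/121669 → turn +1·90°
n=4: pose=(6,6,E); sL=16/61, sR=80/197; mL=-4016/12017, mR=-3304/12017; mL+mR=-120/197 → advance -1; mR−mL=712/12017 → turn +1·90°
n=5: pose=(5,6,N); sL=160/449, sR=160/569; mL=-81440/255481, mR=-26320/255481; mL+mR=-240/569 → advance -1; mR−mL=55120/255481 → turn +1·90°
n=6: pose=(5,5,W); sL=8/13, sR=10/29; mL=-181/377, mR=-14/377; mL+mR=-15/29 → advance -1; mR−mL=167/377 → turn +1·90°
n=7: pose=(6,5,S); sL=160/421, sR=160/289; mL=-56800/121669, mR=-44240/121669; mL+mR=-240/289 → advance -1; mR−mL=12560/121669 → turn +1·90°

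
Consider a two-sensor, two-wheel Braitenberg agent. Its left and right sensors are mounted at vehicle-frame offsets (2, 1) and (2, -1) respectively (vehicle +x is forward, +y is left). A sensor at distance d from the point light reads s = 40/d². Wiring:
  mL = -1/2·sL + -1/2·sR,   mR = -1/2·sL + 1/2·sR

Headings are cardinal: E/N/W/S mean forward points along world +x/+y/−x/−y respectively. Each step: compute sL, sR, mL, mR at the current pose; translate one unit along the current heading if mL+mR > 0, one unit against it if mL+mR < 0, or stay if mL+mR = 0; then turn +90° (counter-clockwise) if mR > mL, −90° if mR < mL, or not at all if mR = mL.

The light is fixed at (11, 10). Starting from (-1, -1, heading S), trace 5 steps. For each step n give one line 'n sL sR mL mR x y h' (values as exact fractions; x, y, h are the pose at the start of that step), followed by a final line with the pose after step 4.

n=0: pose=(-1,-1,S); sL=4/29, sR=20/169; mL=-628/4901, mR=-48/4901; mL+mR=-4/29 → advance -1; mR−mL=20/169 → turn +1·90°
n=1: pose=(-1,0,E); sL=40/181, sR=40/221; mL=-8040/40001, mR=-800/40001; mL+mR=-40/181 → advance -1; mR−mL=40/221 → turn +1·90°
n=2: pose=(-2,0,N); sL=2/13, sR=5/26; mL=-9/52, mR=1/52; mL+mR=-2/13 → advance -1; mR−mL=5/26 → turn +1·90°
n=3: pose=(-2,-1,W); sL=40/369, sR=8/65; mL=-2776/23985, mR=176/23985; mL+mR=-40/369 → advance -1; mR−mL=8/65 → turn +1·90°
n=4: pose=(-1,-1,S); sL=4/29, sR=20/169; mL=-628/4901, mR=-48/4901; mL+mR=-4/29 → advance -1; mR−mL=20/169 → turn +1·90°

0 4/29 20/169 -628/4901 -48/4901 -1 -1 S
1 40/181 40/221 -8040/40001 -800/40001 -1 0 E
2 2/13 5/26 -9/52 1/52 -2 0 N
3 40/369 8/65 -2776/23985 176/23985 -2 -1 W
4 4/29 20/169 -628/4901 -48/4901 -1 -1 S
final -1 0 E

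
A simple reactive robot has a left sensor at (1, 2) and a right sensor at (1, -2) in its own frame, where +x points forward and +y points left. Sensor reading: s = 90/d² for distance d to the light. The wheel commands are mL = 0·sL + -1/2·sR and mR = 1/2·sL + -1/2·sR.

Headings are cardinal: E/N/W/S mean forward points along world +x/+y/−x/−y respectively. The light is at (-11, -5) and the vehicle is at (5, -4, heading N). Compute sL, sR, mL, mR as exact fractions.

9/20 45/164 -45/328 18/205

left sensor world pos  = (3, -3); dL² = 200
right sensor world pos = (7, -3); dR² = 328
sL = 90/200 = 9/20
sR = 90/328 = 45/164
mL = 0·sL + -1/2·sR = -45/328
mR = 1/2·sL + -1/2·sR = 18/205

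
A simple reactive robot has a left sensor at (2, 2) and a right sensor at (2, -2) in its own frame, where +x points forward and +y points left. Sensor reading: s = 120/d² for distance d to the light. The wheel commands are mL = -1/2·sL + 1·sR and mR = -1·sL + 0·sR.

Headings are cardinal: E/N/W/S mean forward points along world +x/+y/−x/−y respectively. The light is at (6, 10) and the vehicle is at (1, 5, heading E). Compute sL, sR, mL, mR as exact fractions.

left sensor world pos  = (3, 7); dL² = 18
right sensor world pos = (3, 3); dR² = 58
sL = 120/18 = 20/3
sR = 120/58 = 60/29
mL = -1/2·sL + 1·sR = -110/87
mR = -1·sL + 0·sR = -20/3

20/3 60/29 -110/87 -20/3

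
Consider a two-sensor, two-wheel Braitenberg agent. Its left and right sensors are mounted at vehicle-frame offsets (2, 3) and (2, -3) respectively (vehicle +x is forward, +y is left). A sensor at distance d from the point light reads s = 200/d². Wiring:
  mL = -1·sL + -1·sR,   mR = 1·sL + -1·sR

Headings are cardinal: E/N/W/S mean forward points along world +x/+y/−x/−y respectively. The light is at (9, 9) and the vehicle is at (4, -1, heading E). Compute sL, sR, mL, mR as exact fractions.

100/29 100/89 -11800/2581 6000/2581

left sensor world pos  = (6, 2); dL² = 58
right sensor world pos = (6, -4); dR² = 178
sL = 200/58 = 100/29
sR = 200/178 = 100/89
mL = -1·sL + -1·sR = -11800/2581
mR = 1·sL + -1·sR = 6000/2581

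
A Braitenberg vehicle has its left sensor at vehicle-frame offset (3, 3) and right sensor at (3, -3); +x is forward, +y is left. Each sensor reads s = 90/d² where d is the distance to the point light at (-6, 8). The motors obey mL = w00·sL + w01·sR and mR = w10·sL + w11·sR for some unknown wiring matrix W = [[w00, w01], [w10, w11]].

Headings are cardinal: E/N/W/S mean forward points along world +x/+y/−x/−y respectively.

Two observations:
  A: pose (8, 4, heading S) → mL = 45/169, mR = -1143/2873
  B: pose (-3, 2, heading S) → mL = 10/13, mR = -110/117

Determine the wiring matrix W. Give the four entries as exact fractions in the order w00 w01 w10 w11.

obs A: pose=(8,4,S) → sL=45/169, sR=9/17, mL=45/169, mR=-1143/2873
obs B: pose=(-3,2,S) → sL=10/13, sR=10/9, mL=10/13, mR=-110/117
sensor matrix S = [[45/169, 9/17], [10/13, 10/9]]; det S = -320/2873
solve [mL_A; mL_B] = S·[w00; w01] and [mR_A; mR_B] = S·[w10; w11]:
  w00 = 1, w01 = 0, w10 = -1/2, w11 = -1/2

1 0 -1/2 -1/2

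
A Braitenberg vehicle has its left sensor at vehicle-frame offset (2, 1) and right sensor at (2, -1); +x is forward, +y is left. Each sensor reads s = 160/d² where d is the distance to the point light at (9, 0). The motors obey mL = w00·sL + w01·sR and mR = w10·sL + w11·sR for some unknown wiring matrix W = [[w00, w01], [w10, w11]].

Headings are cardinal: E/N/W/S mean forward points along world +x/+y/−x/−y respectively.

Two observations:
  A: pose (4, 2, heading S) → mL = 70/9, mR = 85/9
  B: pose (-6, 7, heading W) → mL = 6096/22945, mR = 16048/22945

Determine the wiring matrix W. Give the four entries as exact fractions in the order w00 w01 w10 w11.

1 -1/2 1/2 1

obs A: pose=(4,2,S) → sL=10, sR=40/9, mL=70/9, mR=85/9
obs B: pose=(-6,7,W) → sL=32/65, sR=160/353, mL=6096/22945, mR=16048/22945
sensor matrix S = [[10, 40/9], [32/65, 160/353]]; det S = 96832/41301
solve [mL_A; mL_B] = S·[w00; w01] and [mR_A; mR_B] = S·[w10; w11]:
  w00 = 1, w01 = -1/2, w10 = 1/2, w11 = 1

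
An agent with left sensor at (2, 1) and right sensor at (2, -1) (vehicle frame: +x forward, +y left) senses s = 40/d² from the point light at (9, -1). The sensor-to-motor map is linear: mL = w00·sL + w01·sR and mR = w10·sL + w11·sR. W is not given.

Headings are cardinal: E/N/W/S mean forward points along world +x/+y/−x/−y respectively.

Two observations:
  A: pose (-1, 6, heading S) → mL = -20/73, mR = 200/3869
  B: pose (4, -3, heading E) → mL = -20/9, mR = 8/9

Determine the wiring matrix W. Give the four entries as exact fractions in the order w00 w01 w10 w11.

obs A: pose=(-1,6,S) → sL=20/53, sR=20/73, mL=-20/73, mR=200/3869
obs B: pose=(4,-3,E) → sL=4, sR=20/9, mL=-20/9, mR=8/9
sensor matrix S = [[20/53, 20/73], [4, 20/9]]; det S = -8960/34821
solve [mL_A; mL_B] = S·[w00; w01] and [mR_A; mR_B] = S·[w10; w11]:
  w00 = 0, w01 = -1, w10 = 1/2, w11 = -1/2

0 -1 1/2 -1/2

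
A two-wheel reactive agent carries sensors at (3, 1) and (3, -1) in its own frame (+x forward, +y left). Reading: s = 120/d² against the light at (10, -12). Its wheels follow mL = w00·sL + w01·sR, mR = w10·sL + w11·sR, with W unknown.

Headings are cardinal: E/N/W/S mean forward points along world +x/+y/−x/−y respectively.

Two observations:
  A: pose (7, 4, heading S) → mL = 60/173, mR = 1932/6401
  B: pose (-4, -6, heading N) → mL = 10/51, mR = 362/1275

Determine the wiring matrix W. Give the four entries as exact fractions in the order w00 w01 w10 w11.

1/2 0 -1/2 1

obs A: pose=(7,4,S) → sL=120/173, sR=24/37, mL=60/173, mR=1932/6401
obs B: pose=(-4,-6,N) → sL=20/51, sR=12/25, mL=10/51, mR=362/1275
sensor matrix S = [[120/173, 24/37], [20/51, 12/25]]; det S = 42752/544085
solve [mL_A; mL_B] = S·[w00; w01] and [mR_A; mR_B] = S·[w10; w11]:
  w00 = 1/2, w01 = 0, w10 = -1/2, w11 = 1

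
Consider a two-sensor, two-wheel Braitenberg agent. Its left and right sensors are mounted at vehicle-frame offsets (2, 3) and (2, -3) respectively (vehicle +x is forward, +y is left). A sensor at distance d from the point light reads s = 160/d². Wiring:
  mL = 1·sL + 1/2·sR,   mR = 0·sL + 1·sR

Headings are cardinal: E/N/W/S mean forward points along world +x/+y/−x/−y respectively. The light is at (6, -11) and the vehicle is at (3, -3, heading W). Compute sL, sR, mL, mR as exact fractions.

left sensor world pos  = (1, -6); dL² = 50
right sensor world pos = (1, 0); dR² = 146
sL = 160/50 = 16/5
sR = 160/146 = 80/73
mL = 1·sL + 1/2·sR = 1368/365
mR = 0·sL + 1·sR = 80/73

16/5 80/73 1368/365 80/73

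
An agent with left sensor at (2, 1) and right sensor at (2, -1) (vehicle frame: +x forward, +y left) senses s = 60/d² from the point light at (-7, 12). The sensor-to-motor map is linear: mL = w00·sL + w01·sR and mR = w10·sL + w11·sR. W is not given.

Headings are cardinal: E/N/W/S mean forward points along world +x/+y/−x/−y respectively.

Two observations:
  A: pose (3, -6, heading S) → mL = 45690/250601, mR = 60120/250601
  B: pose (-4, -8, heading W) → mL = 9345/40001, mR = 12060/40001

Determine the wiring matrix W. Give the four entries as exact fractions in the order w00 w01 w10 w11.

obs A: pose=(3,-6,S) → sL=60/521, sR=60/481, mL=45690/250601, mR=60120/250601
obs B: pose=(-4,-8,W) → sL=30/221, sR=30/181, mL=9345/40001, mR=12060/40001
sensor matrix S = [[60/521, 60/481], [30/221, 30/181]]; det S = 21600000/10024290601
solve [mL_A; mL_B] = S·[w00; w01] and [mR_A; mR_B] = S·[w10; w11]:
  w00 = 1/2, w01 = 1, w10 = 1, w11 = 1

1/2 1 1 1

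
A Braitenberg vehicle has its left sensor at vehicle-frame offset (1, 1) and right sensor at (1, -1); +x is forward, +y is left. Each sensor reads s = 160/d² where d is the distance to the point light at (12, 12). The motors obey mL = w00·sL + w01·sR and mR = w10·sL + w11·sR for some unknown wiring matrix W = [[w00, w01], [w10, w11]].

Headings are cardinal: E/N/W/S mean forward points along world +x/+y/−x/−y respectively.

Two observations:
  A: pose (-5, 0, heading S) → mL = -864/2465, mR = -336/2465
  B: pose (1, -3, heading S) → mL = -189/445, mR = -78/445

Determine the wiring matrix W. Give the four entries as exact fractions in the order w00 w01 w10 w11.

obs A: pose=(-5,0,S) → sL=32/85, sR=160/493, mL=-864/2465, mR=-336/2465
obs B: pose=(1,-3,S) → sL=40/89, sR=2/5, mL=-189/445, mR=-78/445
sensor matrix S = [[32/85, 160/493], [40/89, 2/5]]; det S = 5184/1096925
solve [mL_A; mL_B] = S·[w00; w01] and [mR_A; mR_B] = S·[w10; w11]:
  w00 = -1/2, w01 = -1/2, w10 = 1/2, w11 = -1

-1/2 -1/2 1/2 -1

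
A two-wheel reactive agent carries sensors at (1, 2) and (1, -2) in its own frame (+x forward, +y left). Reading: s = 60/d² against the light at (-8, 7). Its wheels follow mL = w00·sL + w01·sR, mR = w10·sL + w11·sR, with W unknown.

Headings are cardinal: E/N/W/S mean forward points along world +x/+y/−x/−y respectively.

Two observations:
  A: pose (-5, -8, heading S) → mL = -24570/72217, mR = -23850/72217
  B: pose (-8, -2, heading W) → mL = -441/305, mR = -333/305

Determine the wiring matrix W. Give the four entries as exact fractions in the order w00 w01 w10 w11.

-1/2 -1 -1 -1/2

obs A: pose=(-5,-8,S) → sL=60/281, sR=60/257, mL=-24570/72217, mR=-23850/72217
obs B: pose=(-8,-2,W) → sL=30/61, sR=6/5, mL=-441/305, mR=-333/305
sensor matrix S = [[60/281, 60/257], [30/61, 6/5]]; det S = 622944/4405237
solve [mL_A; mL_B] = S·[w00; w01] and [mR_A; mR_B] = S·[w10; w11]:
  w00 = -1/2, w01 = -1, w10 = -1, w11 = -1/2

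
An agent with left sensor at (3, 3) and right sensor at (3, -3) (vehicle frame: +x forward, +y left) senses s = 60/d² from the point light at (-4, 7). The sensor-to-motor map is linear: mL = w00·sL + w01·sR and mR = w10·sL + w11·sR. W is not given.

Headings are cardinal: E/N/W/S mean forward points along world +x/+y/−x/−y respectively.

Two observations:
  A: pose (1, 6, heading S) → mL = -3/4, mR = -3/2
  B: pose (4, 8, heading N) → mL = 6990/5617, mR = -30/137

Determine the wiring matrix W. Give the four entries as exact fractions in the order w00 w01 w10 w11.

obs A: pose=(1,6,S) → sL=3/4, sR=3, mL=-3/4, mR=-3/2
obs B: pose=(4,8,N) → sL=60/41, sR=60/137, mL=6990/5617, mR=-30/137
sensor matrix S = [[3/4, 3], [60/41, 60/137]]; det S = -22815/5617
solve [mL_A; mL_B] = S·[w00; w01] and [mR_A; mR_B] = S·[w10; w11]:
  w00 = 1, w01 = -1/2, w10 = 0, w11 = -1/2

1 -1/2 0 -1/2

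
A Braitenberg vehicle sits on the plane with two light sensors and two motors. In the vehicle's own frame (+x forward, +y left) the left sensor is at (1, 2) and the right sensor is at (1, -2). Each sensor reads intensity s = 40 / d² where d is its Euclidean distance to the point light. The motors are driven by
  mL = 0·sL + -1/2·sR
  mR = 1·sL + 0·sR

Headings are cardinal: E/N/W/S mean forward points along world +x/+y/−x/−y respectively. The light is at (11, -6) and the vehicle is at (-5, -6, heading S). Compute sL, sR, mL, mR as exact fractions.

left sensor world pos  = (-3, -7); dL² = 197
right sensor world pos = (-7, -7); dR² = 325
sL = 40/197 = 40/197
sR = 40/325 = 8/65
mL = 0·sL + -1/2·sR = -4/65
mR = 1·sL + 0·sR = 40/197

40/197 8/65 -4/65 40/197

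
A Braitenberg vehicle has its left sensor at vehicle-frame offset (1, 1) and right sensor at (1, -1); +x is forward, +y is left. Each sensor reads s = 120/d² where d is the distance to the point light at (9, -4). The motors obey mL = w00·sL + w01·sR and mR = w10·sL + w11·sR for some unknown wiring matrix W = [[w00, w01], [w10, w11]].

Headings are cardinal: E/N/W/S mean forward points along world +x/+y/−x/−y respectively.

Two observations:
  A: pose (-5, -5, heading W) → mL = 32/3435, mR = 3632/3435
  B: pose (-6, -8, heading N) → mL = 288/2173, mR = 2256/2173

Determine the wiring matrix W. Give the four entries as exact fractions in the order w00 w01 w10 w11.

obs A: pose=(-5,-5,W) → sL=120/229, sR=8/15, mL=32/3435, mR=3632/3435
obs B: pose=(-6,-8,N) → sL=24/53, sR=24/41, mL=288/2173, mR=2256/2173
sensor matrix S = [[120/229, 8/15], [24/53, 24/41]]; det S = 162304/2488085
solve [mL_A; mL_B] = S·[w00; w01] and [mR_A; mR_B] = S·[w10; w11]:
  w00 = -1, w01 = 1, w10 = 1, w11 = 1

-1 1 1 1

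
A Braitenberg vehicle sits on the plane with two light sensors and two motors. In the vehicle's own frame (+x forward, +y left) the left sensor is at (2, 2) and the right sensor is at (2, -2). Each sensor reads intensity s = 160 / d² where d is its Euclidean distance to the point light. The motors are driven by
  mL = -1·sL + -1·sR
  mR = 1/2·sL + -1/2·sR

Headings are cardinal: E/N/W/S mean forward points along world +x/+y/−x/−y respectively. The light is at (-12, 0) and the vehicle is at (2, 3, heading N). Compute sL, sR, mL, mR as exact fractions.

160/169 160/281 -72000/47489 8960/47489

left sensor world pos  = (0, 5); dL² = 169
right sensor world pos = (4, 5); dR² = 281
sL = 160/169 = 160/169
sR = 160/281 = 160/281
mL = -1·sL + -1·sR = -72000/47489
mR = 1/2·sL + -1/2·sR = 8960/47489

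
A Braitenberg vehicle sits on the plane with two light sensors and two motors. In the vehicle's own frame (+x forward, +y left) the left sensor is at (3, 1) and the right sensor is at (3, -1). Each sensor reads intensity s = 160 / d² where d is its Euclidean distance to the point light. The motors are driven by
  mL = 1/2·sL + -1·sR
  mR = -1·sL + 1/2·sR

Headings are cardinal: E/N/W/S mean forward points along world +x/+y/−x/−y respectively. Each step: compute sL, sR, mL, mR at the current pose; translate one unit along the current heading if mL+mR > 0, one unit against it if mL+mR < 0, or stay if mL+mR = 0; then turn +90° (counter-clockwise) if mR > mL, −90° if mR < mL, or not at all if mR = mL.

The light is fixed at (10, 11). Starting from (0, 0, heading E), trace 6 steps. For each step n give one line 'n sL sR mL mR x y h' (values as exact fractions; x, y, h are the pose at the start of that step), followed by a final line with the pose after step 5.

0 160/149 160/193 -8400/28757 -18960/28757 0 0 E
1 20/37 8/17 -126/629 -192/629 -1 0 S
2 160/317 160/277 -28560/87809 -18960/87809 -1 1 W
3 16/25 16/29 -168/725 -264/725 0 1 S
4 160/269 160/233 -24400/62677 -15760/62677 0 2 W
5 10/13 40/61 -215/793 -350/793 1 2 S
final 1 3 W

n=0: pose=(0,0,E); sL=160/149, sR=160/193; mL=-8400/28757, mR=-18960/28757; mL+mR=-27360/28757 → advance -1; mR−mL=-10560/28757 → turn -1·90°
n=1: pose=(-1,0,S); sL=20/37, sR=8/17; mL=-126/629, mR=-192/629; mL+mR=-318/629 → advance -1; mR−mL=-66/629 → turn -1·90°
n=2: pose=(-1,1,W); sL=160/317, sR=160/277; mL=-28560/87809, mR=-18960/87809; mL+mR=-47520/87809 → advance -1; mR−mL=9600/87809 → turn +1·90°
n=3: pose=(0,1,S); sL=16/25, sR=16/29; mL=-168/725, mR=-264/725; mL+mR=-432/725 → advance -1; mR−mL=-96/725 → turn -1·90°
n=4: pose=(0,2,W); sL=160/269, sR=160/233; mL=-24400/62677, mR=-15760/62677; mL+mR=-40160/62677 → advance -1; mR−mL=8640/62677 → turn +1·90°
n=5: pose=(1,2,S); sL=10/13, sR=40/61; mL=-215/793, mR=-350/793; mL+mR=-565/793 → advance -1; mR−mL=-135/793 → turn -1·90°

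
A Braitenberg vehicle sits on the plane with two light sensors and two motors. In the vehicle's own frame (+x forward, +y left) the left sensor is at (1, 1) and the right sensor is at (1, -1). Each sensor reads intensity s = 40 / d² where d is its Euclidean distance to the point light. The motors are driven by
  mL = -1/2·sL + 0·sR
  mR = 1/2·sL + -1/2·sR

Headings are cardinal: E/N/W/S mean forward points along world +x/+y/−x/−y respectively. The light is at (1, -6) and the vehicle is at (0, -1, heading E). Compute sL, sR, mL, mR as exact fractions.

10/9 5/2 -5/9 -25/36

left sensor world pos  = (1, 0); dL² = 36
right sensor world pos = (1, -2); dR² = 16
sL = 40/36 = 10/9
sR = 40/16 = 5/2
mL = -1/2·sL + 0·sR = -5/9
mR = 1/2·sL + -1/2·sR = -25/36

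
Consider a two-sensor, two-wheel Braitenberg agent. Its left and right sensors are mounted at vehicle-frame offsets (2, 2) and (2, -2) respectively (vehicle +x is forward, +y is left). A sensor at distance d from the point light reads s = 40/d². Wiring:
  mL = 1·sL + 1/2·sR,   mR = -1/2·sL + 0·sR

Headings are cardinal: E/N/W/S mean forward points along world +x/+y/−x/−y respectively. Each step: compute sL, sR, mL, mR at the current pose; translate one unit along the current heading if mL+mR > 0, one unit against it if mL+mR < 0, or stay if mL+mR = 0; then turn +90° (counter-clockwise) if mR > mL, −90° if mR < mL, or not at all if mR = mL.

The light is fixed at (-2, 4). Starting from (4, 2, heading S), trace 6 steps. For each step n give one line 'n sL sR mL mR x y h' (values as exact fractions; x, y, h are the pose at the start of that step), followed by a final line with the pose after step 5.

0 1/2 5/4 9/8 -1/4 4 2 S
1 40/41 40/17 1500/697 -20/41 4 1 W
2 4 4/5 22/5 -2 3 1 N
3 40/49 8/13 716/637 -20/49 3 2 E
4 1/2 5/4 9/8 -1/4 4 2 S
5 40/41 40/17 1500/697 -20/41 4 1 W
final 3 1 N

n=0: pose=(4,2,S); sL=1/2, sR=5/4; mL=9/8, mR=-1/4; mL+mR=7/8 → advance +1; mR−mL=-11/8 → turn -1·90°
n=1: pose=(4,1,W); sL=40/41, sR=40/17; mL=1500/697, mR=-20/41; mL+mR=1160/697 → advance +1; mR−mL=-1840/697 → turn -1·90°
n=2: pose=(3,1,N); sL=4, sR=4/5; mL=22/5, mR=-2; mL+mR=12/5 → advance +1; mR−mL=-32/5 → turn -1·90°
n=3: pose=(3,2,E); sL=40/49, sR=8/13; mL=716/637, mR=-20/49; mL+mR=456/637 → advance +1; mR−mL=-976/637 → turn -1·90°
n=4: pose=(4,2,S); sL=1/2, sR=5/4; mL=9/8, mR=-1/4; mL+mR=7/8 → advance +1; mR−mL=-11/8 → turn -1·90°
n=5: pose=(4,1,W); sL=40/41, sR=40/17; mL=1500/697, mR=-20/41; mL+mR=1160/697 → advance +1; mR−mL=-1840/697 → turn -1·90°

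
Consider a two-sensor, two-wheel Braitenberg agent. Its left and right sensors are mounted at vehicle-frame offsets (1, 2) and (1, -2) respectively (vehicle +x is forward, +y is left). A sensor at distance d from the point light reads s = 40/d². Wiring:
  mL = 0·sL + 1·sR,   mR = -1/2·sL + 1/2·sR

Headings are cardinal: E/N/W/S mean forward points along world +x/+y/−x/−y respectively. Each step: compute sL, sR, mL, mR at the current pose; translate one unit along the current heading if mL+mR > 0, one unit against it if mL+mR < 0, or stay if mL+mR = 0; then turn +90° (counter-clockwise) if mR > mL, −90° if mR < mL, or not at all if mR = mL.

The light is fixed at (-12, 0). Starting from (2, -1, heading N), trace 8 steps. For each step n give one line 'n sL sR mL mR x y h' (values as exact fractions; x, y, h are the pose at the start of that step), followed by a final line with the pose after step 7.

0 5/18 5/32 5/32 -35/576 2 -1 N
1 40/229 40/229 40/229 0 2 0 E
2 4/29 4/17 4/17 24/493 3 0 S
3 8/41 40/197 40/197 32/8077 3 -1 W
4 5/18 5/32 5/32 -35/576 2 -1 N
5 40/229 40/229 40/229 0 2 0 E
6 4/29 4/17 4/17 24/493 3 0 S
7 8/41 40/197 40/197 32/8077 3 -1 W
final 2 -1 N

n=0: pose=(2,-1,N); sL=5/18, sR=5/32; mL=5/32, mR=-35/576; mL+mR=55/576 → advance +1; mR−mL=-125/576 → turn -1·90°
n=1: pose=(2,0,E); sL=40/229, sR=40/229; mL=40/229, mR=0; mL+mR=40/229 → advance +1; mR−mL=-40/229 → turn -1·90°
n=2: pose=(3,0,S); sL=4/29, sR=4/17; mL=4/17, mR=24/493; mL+mR=140/493 → advance +1; mR−mL=-92/493 → turn -1·90°
n=3: pose=(3,-1,W); sL=8/41, sR=40/197; mL=40/197, mR=32/8077; mL+mR=1672/8077 → advance +1; mR−mL=-1608/8077 → turn -1·90°
n=4: pose=(2,-1,N); sL=5/18, sR=5/32; mL=5/32, mR=-35/576; mL+mR=55/576 → advance +1; mR−mL=-125/576 → turn -1·90°
n=5: pose=(2,0,E); sL=40/229, sR=40/229; mL=40/229, mR=0; mL+mR=40/229 → advance +1; mR−mL=-40/229 → turn -1·90°
n=6: pose=(3,0,S); sL=4/29, sR=4/17; mL=4/17, mR=24/493; mL+mR=140/493 → advance +1; mR−mL=-92/493 → turn -1·90°
n=7: pose=(3,-1,W); sL=8/41, sR=40/197; mL=40/197, mR=32/8077; mL+mR=1672/8077 → advance +1; mR−mL=-1608/8077 → turn -1·90°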